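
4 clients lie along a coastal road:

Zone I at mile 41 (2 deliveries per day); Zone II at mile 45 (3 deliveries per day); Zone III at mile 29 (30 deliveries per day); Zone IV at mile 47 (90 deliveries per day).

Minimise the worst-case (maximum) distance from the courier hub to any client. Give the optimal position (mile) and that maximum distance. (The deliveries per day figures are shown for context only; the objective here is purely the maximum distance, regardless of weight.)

The 1-center on a line is the midpoint of the two extreme points: leftmost at 29, rightmost at 47.
Optimal location = (29 + 47)/2 = 38; maximum distance = (47 − 29)/2 = 9.

location 38, max distance 9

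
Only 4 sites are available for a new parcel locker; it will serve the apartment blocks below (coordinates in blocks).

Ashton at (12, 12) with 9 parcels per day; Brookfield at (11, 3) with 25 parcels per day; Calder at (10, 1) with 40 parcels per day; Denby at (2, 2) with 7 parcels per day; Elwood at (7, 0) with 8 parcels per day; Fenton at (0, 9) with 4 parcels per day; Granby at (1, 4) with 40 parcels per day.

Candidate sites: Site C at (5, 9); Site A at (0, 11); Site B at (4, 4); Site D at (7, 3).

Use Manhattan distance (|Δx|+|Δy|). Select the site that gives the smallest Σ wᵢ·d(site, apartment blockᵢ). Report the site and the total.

Total weighted distance at each candidate:
  Site C (5, 9): total = 1448
  Site A (0, 11): total = 1941
  Site B (4, 4): total = 944
  Site D (7, 3): total = 824
Minimum is at Site D with total 824 blocks.

Site D, total 824 blocks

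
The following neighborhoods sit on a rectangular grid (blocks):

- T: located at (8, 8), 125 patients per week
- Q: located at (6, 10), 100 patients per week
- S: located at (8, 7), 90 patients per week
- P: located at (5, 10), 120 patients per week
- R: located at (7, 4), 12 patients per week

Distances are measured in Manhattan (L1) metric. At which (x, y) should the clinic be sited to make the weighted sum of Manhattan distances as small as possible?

(7, 8)

Manhattan distance separates: Σwᵢ(|x−xᵢ|+|y−yᵢ|) = Σwᵢ|x−xᵢ| + Σwᵢ|y−yᵢ|, so x and y are optimised independently as 1-D weighted medians.
Total weight W = 447; half = 223.5.
x-coordinate, sorted with cumulative weight:
  x=5 (P, w=120) cum 120
  x=6 (Q, w=100) cum 220
  x=7 (R, w=12) cum 232  ← median
  x=8 (T, w=125) cum 357
  x=8 (S, w=90) cum 447
⇒ x* = 7
y-coordinate, sorted with cumulative weight:
  y=4 (R, w=12) cum 12
  y=7 (S, w=90) cum 102
  y=8 (T, w=125) cum 227  ← median
  y=10 (Q, w=100) cum 327
  y=10 (P, w=120) cum 447
⇒ y* = 8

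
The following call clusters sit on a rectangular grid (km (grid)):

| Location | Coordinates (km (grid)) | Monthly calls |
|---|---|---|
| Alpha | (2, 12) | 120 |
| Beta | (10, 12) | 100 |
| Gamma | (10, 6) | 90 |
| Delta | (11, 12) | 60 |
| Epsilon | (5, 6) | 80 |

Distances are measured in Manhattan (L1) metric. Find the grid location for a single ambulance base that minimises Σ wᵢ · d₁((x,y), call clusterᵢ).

Manhattan distance separates: Σwᵢ(|x−xᵢ|+|y−yᵢ|) = Σwᵢ|x−xᵢ| + Σwᵢ|y−yᵢ|, so x and y are optimised independently as 1-D weighted medians.
Total weight W = 450; half = 225.
x-coordinate, sorted with cumulative weight:
  x=2 (Alpha, w=120) cum 120
  x=5 (Epsilon, w=80) cum 200
  x=10 (Beta, w=100) cum 300  ← median
  x=10 (Gamma, w=90) cum 390
  x=11 (Delta, w=60) cum 450
⇒ x* = 10
y-coordinate, sorted with cumulative weight:
  y=6 (Gamma, w=90) cum 90
  y=6 (Epsilon, w=80) cum 170
  y=12 (Alpha, w=120) cum 290  ← median
  y=12 (Beta, w=100) cum 390
  y=12 (Delta, w=60) cum 450
⇒ y* = 12

(10, 12)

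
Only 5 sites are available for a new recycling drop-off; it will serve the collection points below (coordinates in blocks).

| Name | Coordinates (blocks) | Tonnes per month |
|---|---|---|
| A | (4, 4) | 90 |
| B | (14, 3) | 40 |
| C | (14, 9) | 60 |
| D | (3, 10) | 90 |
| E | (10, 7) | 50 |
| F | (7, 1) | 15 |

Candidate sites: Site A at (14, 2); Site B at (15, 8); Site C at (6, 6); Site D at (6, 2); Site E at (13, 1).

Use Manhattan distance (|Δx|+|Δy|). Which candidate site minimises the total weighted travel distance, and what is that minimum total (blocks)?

Total weighted distance at each candidate:
  Site A (14, 2): total = 3820
  Site B (15, 8): total = 3495
  Site C (6, 6): total = 2430
  Site D (6, 2): total = 3090
  Site E (13, 1): total = 3990
Minimum is at Site C with total 2430 blocks.

Site C, total 2430 blocks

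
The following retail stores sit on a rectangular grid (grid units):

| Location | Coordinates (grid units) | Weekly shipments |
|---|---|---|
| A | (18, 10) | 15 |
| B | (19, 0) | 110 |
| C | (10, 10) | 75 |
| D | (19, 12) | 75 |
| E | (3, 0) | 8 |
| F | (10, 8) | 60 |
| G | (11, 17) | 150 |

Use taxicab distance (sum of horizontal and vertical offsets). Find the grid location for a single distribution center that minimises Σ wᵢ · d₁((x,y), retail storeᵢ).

(11, 10)

Manhattan distance separates: Σwᵢ(|x−xᵢ|+|y−yᵢ|) = Σwᵢ|x−xᵢ| + Σwᵢ|y−yᵢ|, so x and y are optimised independently as 1-D weighted medians.
Total weight W = 493; half = 246.5.
x-coordinate, sorted with cumulative weight:
  x=3 (E, w=8) cum 8
  x=10 (C, w=75) cum 83
  x=10 (F, w=60) cum 143
  x=11 (G, w=150) cum 293  ← median
  x=18 (A, w=15) cum 308
  x=19 (B, w=110) cum 418
  x=19 (D, w=75) cum 493
⇒ x* = 11
y-coordinate, sorted with cumulative weight:
  y=0 (B, w=110) cum 110
  y=0 (E, w=8) cum 118
  y=8 (F, w=60) cum 178
  y=10 (A, w=15) cum 193
  y=10 (C, w=75) cum 268  ← median
  y=12 (D, w=75) cum 343
  y=17 (G, w=150) cum 493
⇒ y* = 10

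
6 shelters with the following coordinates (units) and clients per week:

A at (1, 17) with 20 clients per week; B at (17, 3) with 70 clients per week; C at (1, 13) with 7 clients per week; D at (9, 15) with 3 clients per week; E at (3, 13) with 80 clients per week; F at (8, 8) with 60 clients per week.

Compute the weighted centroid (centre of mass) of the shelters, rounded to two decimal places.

(8.18, 9.19)

The minimiser of Σwᵢ‖p−pᵢ‖² is the weighted centroid p* = (Σwᵢpᵢ)/(Σwᵢ).
Σwᵢ = 240.
Σwᵢxᵢ = 20·1 + 70·17 + 7·1 + 3·9 + 80·3 + 60·8 = 1964.
Σwᵢyᵢ = 20·17 + 70·3 + 7·13 + 3·15 + 80·13 + 60·8 = 2206.
x* = 1964/240 = 8.18, y* = 2206/240 = 9.19.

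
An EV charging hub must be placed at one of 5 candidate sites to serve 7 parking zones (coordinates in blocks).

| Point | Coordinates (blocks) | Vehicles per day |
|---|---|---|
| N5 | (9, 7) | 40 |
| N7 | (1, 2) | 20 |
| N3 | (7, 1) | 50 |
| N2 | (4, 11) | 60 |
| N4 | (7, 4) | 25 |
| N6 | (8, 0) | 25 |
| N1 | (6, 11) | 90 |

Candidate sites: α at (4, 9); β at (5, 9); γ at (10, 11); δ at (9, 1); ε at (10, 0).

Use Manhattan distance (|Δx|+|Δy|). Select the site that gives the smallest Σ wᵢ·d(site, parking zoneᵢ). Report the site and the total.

β, total 1885 blocks

Total weighted distance at each candidate:
  α (4, 9): total = 2035
  β (5, 9): total = 1885
  γ (10, 11): total = 2505
  δ (9, 1): total = 2765
  ε (10, 0): total = 3335
Minimum is at β with total 1885 blocks.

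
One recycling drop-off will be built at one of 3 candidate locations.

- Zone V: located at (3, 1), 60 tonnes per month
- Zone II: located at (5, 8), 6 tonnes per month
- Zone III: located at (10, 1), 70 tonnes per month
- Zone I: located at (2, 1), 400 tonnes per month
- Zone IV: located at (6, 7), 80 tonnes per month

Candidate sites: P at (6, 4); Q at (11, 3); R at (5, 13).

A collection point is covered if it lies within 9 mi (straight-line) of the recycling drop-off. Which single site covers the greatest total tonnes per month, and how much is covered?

Coverage radius r = 9 mi; a point is covered iff (Δx)²+(Δy)² ≤ 9² = 81.
  P (6, 4): covers {Zone V, Zone II, Zone III, Zone I, Zone IV} → 616
  Q (11, 3): covers {Zone V, Zone II, Zone III, Zone IV} → 216
  R (5, 13): covers {Zone II, Zone IV} → 86
Maximum coverage at P: 616 tonnes per month.

P, covering 616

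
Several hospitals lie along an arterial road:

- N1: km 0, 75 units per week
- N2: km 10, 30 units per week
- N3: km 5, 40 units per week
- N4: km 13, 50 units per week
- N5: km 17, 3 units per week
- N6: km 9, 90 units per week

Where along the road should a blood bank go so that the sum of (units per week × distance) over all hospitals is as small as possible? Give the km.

x = 9

For a sum of weighted absolute distances on a line, the optimum is the weighted median (not the mean). Total weight W = 288; half-weight = 144.
Sort by position and accumulate weight:
  km 0 (N1, w=75) → cum 75
  km 5 (N3, w=40) → cum 115
  km 9 (N6, w=90) → cum 205  ≥ 144 → median here
  km 10 (N2, w=30) → cum 235
  km 13 (N4, w=50) → cum 285
  km 17 (N5, w=3) → cum 288
Optimal location: km 9.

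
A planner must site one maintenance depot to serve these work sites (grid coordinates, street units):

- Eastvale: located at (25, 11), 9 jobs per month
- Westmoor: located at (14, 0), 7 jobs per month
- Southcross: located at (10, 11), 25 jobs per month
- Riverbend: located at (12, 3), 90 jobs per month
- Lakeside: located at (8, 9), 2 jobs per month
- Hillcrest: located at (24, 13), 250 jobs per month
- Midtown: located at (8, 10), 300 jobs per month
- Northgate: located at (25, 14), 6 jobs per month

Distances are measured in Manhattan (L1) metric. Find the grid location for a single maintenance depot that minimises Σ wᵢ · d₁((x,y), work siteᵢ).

(12, 10)

Manhattan distance separates: Σwᵢ(|x−xᵢ|+|y−yᵢ|) = Σwᵢ|x−xᵢ| + Σwᵢ|y−yᵢ|, so x and y are optimised independently as 1-D weighted medians.
Total weight W = 689; half = 344.5.
x-coordinate, sorted with cumulative weight:
  x=8 (Lakeside, w=2) cum 2
  x=8 (Midtown, w=300) cum 302
  x=10 (Southcross, w=25) cum 327
  x=12 (Riverbend, w=90) cum 417  ← median
  x=14 (Westmoor, w=7) cum 424
  x=24 (Hillcrest, w=250) cum 674
  x=25 (Eastvale, w=9) cum 683
  x=25 (Northgate, w=6) cum 689
⇒ x* = 12
y-coordinate, sorted with cumulative weight:
  y=0 (Westmoor, w=7) cum 7
  y=3 (Riverbend, w=90) cum 97
  y=9 (Lakeside, w=2) cum 99
  y=10 (Midtown, w=300) cum 399  ← median
  y=11 (Eastvale, w=9) cum 408
  y=11 (Southcross, w=25) cum 433
  y=13 (Hillcrest, w=250) cum 683
  y=14 (Northgate, w=6) cum 689
⇒ y* = 10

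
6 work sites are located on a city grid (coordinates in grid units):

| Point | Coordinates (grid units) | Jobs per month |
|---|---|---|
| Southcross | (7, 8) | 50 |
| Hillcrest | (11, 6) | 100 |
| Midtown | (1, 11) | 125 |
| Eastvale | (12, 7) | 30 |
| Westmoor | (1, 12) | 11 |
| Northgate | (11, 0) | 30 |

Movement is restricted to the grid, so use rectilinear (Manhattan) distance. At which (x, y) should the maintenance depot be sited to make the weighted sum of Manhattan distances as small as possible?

Manhattan distance separates: Σwᵢ(|x−xᵢ|+|y−yᵢ|) = Σwᵢ|x−xᵢ| + Σwᵢ|y−yᵢ|, so x and y are optimised independently as 1-D weighted medians.
Total weight W = 346; half = 173.
x-coordinate, sorted with cumulative weight:
  x=1 (Midtown, w=125) cum 125
  x=1 (Westmoor, w=11) cum 136
  x=7 (Southcross, w=50) cum 186  ← median
  x=11 (Hillcrest, w=100) cum 286
  x=11 (Northgate, w=30) cum 316
  x=12 (Eastvale, w=30) cum 346
⇒ x* = 7
y-coordinate, sorted with cumulative weight:
  y=0 (Northgate, w=30) cum 30
  y=6 (Hillcrest, w=100) cum 130
  y=7 (Eastvale, w=30) cum 160
  y=8 (Southcross, w=50) cum 210  ← median
  y=11 (Midtown, w=125) cum 335
  y=12 (Westmoor, w=11) cum 346
⇒ y* = 8

(7, 8)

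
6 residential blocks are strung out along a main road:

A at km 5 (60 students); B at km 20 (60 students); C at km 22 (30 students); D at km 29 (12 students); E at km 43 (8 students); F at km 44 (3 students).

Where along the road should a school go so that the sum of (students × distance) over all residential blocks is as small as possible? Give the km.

For a sum of weighted absolute distances on a line, the optimum is the weighted median (not the mean). Total weight W = 173; half-weight = 86.5.
Sort by position and accumulate weight:
  km 5 (A, w=60) → cum 60
  km 20 (B, w=60) → cum 120  ≥ 86.5 → median here
  km 22 (C, w=30) → cum 150
  km 29 (D, w=12) → cum 162
  km 43 (E, w=8) → cum 170
  km 44 (F, w=3) → cum 173
Optimal location: km 20.

x = 20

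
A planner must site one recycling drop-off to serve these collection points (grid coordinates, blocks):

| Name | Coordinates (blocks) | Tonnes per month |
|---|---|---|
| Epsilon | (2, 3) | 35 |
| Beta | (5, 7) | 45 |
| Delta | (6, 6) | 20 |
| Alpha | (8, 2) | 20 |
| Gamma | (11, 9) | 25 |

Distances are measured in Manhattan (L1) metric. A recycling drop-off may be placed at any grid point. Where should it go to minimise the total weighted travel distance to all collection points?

(5, 6)

Manhattan distance separates: Σwᵢ(|x−xᵢ|+|y−yᵢ|) = Σwᵢ|x−xᵢ| + Σwᵢ|y−yᵢ|, so x and y are optimised independently as 1-D weighted medians.
Total weight W = 145; half = 72.5.
x-coordinate, sorted with cumulative weight:
  x=2 (Epsilon, w=35) cum 35
  x=5 (Beta, w=45) cum 80  ← median
  x=6 (Delta, w=20) cum 100
  x=8 (Alpha, w=20) cum 120
  x=11 (Gamma, w=25) cum 145
⇒ x* = 5
y-coordinate, sorted with cumulative weight:
  y=2 (Alpha, w=20) cum 20
  y=3 (Epsilon, w=35) cum 55
  y=6 (Delta, w=20) cum 75  ← median
  y=7 (Beta, w=45) cum 120
  y=9 (Gamma, w=25) cum 145
⇒ y* = 6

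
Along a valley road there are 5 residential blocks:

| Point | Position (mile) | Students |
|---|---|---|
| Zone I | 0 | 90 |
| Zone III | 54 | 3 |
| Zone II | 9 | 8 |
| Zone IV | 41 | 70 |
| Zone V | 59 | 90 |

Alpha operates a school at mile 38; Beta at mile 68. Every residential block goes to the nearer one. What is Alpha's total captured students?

168

The indifferent point is the midpoint (38+68)/2 = 53; residential blocks left of it (closer to Alpha at 38) go to Alpha, those right go to Beta.
  Zone I at 0 (w=90) → Alpha
  Zone II at 9 (w=8) → Alpha
  Zone IV at 41 (w=70) → Alpha
  Zone III at 54 (w=3) → Beta
  Zone V at 59 (w=90) → Beta
Alpha captures 168; Beta captures 93.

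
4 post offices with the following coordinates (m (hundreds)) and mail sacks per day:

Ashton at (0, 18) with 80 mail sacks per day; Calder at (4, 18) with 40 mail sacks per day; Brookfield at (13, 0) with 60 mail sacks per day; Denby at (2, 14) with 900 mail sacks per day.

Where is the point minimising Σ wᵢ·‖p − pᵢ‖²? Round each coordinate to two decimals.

(2.54, 13.67)

The minimiser of Σwᵢ‖p−pᵢ‖² is the weighted centroid p* = (Σwᵢpᵢ)/(Σwᵢ).
Σwᵢ = 1080.
Σwᵢxᵢ = 80·0 + 40·4 + 60·13 + 900·2 = 2740.
Σwᵢyᵢ = 80·18 + 40·18 + 60·0 + 900·14 = 14760.
x* = 2740/1080 = 2.54, y* = 14760/1080 = 13.67.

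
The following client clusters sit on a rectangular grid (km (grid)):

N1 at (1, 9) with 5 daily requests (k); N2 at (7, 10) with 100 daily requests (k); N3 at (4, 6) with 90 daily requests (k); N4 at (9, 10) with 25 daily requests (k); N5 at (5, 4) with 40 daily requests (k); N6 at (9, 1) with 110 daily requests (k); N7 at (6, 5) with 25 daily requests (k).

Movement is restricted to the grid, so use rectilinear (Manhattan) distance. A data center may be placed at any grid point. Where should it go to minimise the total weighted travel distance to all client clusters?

(7, 6)

Manhattan distance separates: Σwᵢ(|x−xᵢ|+|y−yᵢ|) = Σwᵢ|x−xᵢ| + Σwᵢ|y−yᵢ|, so x and y are optimised independently as 1-D weighted medians.
Total weight W = 395; half = 197.5.
x-coordinate, sorted with cumulative weight:
  x=1 (N1, w=5) cum 5
  x=4 (N3, w=90) cum 95
  x=5 (N5, w=40) cum 135
  x=6 (N7, w=25) cum 160
  x=7 (N2, w=100) cum 260  ← median
  x=9 (N4, w=25) cum 285
  x=9 (N6, w=110) cum 395
⇒ x* = 7
y-coordinate, sorted with cumulative weight:
  y=1 (N6, w=110) cum 110
  y=4 (N5, w=40) cum 150
  y=5 (N7, w=25) cum 175
  y=6 (N3, w=90) cum 265  ← median
  y=9 (N1, w=5) cum 270
  y=10 (N2, w=100) cum 370
  y=10 (N4, w=25) cum 395
⇒ y* = 6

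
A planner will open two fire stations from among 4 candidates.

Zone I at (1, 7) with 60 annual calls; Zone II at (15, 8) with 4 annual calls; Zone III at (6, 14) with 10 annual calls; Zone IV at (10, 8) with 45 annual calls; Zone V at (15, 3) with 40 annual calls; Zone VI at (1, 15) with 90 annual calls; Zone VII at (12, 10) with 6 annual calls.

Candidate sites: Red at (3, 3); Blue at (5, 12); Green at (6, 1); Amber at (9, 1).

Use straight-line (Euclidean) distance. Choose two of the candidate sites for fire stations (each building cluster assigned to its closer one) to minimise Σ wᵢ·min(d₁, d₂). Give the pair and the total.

Evaluate every pair (each demand assigned to the nearer of the two):
  {Blue, Amber}: total = 1478.2
  {Red, Blue}: total = 1595.6
  {Blue, Green}: total = 1600.2
  {Red, Amber}: total = 2142.2
  {Red, Green}: total = 2319.3
  {Green, Amber}: total = 2601.5
Best pair: {Blue, Amber} with total 1478.2.

{Blue, Amber}, total 1478.2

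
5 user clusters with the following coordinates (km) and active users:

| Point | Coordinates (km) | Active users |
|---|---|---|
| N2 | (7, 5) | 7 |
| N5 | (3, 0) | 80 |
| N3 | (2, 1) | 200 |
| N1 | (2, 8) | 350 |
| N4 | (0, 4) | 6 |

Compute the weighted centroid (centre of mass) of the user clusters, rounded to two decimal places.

(2.16, 4.76)

The minimiser of Σwᵢ‖p−pᵢ‖² is the weighted centroid p* = (Σwᵢpᵢ)/(Σwᵢ).
Σwᵢ = 643.
Σwᵢxᵢ = 7·7 + 80·3 + 200·2 + 350·2 + 6·0 = 1389.
Σwᵢyᵢ = 7·5 + 80·0 + 200·1 + 350·8 + 6·4 = 3059.
x* = 1389/643 = 2.16, y* = 3059/643 = 4.76.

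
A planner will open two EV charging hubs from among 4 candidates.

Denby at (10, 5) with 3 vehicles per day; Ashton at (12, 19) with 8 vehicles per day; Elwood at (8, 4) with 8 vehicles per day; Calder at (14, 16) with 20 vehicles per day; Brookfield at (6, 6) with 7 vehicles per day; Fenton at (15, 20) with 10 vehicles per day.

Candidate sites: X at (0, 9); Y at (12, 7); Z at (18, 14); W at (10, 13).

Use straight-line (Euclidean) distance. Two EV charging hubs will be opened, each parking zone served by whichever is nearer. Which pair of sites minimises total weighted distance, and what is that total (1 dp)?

Evaluate every pair (each demand assigned to the nearer of the two):
  {Y, Z}: total = 310.1
  {Y, W}: total = 327.7
  {Z, W}: total = 361.3
  {X, Z}: total = 373.7
  {X, W}: total = 381.3
  {X, Y}: total = 504.9
Best pair: {Y, Z} with total 310.1.

{Y, Z}, total 310.1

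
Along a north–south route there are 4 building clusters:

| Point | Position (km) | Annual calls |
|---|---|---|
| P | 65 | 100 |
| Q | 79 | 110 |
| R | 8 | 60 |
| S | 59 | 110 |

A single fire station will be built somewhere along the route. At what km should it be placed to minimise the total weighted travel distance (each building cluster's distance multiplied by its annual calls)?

x = 65

For a sum of weighted absolute distances on a line, the optimum is the weighted median (not the mean). Total weight W = 380; half-weight = 190.
Sort by position and accumulate weight:
  km 8 (R, w=60) → cum 60
  km 59 (S, w=110) → cum 170
  km 65 (P, w=100) → cum 270  ≥ 190 → median here
  km 79 (Q, w=110) → cum 380
Optimal location: km 65.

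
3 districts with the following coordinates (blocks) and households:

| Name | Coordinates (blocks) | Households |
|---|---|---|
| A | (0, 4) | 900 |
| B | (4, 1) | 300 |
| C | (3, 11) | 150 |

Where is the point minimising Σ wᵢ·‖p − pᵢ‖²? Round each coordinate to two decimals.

(1.22, 4.11)

The minimiser of Σwᵢ‖p−pᵢ‖² is the weighted centroid p* = (Σwᵢpᵢ)/(Σwᵢ).
Σwᵢ = 1350.
Σwᵢxᵢ = 900·0 + 300·4 + 150·3 = 1650.
Σwᵢyᵢ = 900·4 + 300·1 + 150·11 = 5550.
x* = 1650/1350 = 1.22, y* = 5550/1350 = 4.11.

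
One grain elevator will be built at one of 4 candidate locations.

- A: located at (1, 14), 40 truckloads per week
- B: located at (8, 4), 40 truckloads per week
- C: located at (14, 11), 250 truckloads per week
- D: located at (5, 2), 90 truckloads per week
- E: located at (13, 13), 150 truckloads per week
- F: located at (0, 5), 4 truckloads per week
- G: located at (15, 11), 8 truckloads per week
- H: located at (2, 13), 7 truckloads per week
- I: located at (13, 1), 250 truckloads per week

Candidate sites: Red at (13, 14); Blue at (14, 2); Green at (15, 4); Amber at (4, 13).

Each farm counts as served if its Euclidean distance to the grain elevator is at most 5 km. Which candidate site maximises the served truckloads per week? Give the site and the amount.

Red, covering 408

Coverage radius r = 5 km; a point is covered iff (Δx)²+(Δy)² ≤ 5² = 25.
  Red (13, 14): covers {C, E, G} → 408
  Blue (14, 2): covers {I} → 250
  Green (15, 4): covers {I} → 250
  Amber (4, 13): covers {A, H} → 47
Maximum coverage at Red: 408 truckloads per week.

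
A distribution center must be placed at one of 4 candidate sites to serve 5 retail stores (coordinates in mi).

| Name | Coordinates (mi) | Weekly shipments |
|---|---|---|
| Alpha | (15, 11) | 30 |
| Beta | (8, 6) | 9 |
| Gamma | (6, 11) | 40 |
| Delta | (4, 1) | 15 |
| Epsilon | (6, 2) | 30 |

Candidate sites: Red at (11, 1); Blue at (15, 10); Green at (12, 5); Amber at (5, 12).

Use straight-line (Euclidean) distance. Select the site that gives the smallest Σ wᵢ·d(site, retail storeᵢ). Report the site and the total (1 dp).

Total weighted distance at each candidate:
  Red (11, 1): total = 1080.8
  Blue (15, 10): total = 1039.2
  Green (12, 5): total = 913.2
  Amber (5, 12): total = 885.6
Minimum is at Amber with total 885.6 mi.

Amber, total 885.6 mi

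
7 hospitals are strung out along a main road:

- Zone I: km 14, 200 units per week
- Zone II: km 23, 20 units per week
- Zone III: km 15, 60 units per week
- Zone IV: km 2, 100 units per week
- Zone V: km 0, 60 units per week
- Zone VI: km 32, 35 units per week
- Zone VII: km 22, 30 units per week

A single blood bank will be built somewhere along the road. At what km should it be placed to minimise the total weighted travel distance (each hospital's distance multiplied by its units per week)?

x = 14

For a sum of weighted absolute distances on a line, the optimum is the weighted median (not the mean). Total weight W = 505; half-weight = 252.5.
Sort by position and accumulate weight:
  km 0 (Zone V, w=60) → cum 60
  km 2 (Zone IV, w=100) → cum 160
  km 14 (Zone I, w=200) → cum 360  ≥ 252.5 → median here
  km 15 (Zone III, w=60) → cum 420
  km 22 (Zone VII, w=30) → cum 450
  km 23 (Zone II, w=20) → cum 470
  km 32 (Zone VI, w=35) → cum 505
Optimal location: km 14.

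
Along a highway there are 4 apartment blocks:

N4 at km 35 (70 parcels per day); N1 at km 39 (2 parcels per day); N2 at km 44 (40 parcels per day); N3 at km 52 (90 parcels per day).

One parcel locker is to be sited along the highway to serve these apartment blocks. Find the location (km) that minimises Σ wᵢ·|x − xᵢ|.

x = 44

For a sum of weighted absolute distances on a line, the optimum is the weighted median (not the mean). Total weight W = 202; half-weight = 101.
Sort by position and accumulate weight:
  km 35 (N4, w=70) → cum 70
  km 39 (N1, w=2) → cum 72
  km 44 (N2, w=40) → cum 112  ≥ 101 → median here
  km 52 (N3, w=90) → cum 202
Optimal location: km 44.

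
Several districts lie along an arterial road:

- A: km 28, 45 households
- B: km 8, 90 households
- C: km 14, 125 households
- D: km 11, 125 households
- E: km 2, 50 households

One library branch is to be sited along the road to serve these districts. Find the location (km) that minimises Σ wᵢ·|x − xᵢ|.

For a sum of weighted absolute distances on a line, the optimum is the weighted median (not the mean). Total weight W = 435; half-weight = 217.5.
Sort by position and accumulate weight:
  km 2 (E, w=50) → cum 50
  km 8 (B, w=90) → cum 140
  km 11 (D, w=125) → cum 265  ≥ 217.5 → median here
  km 14 (C, w=125) → cum 390
  km 28 (A, w=45) → cum 435
Optimal location: km 11.

x = 11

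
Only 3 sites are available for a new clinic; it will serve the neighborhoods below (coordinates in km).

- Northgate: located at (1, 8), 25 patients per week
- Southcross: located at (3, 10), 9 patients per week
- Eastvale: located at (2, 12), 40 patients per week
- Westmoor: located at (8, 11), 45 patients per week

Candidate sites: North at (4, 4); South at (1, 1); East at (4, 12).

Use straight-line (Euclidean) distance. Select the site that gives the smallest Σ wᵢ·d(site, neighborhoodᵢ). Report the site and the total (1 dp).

Total weighted distance at each candidate:
  North (4, 4): total = 872.4
  South (1, 1): total = 1249.1
  East (4, 12): total = 410.7
Minimum is at East with total 410.7 km.

East, total 410.7 km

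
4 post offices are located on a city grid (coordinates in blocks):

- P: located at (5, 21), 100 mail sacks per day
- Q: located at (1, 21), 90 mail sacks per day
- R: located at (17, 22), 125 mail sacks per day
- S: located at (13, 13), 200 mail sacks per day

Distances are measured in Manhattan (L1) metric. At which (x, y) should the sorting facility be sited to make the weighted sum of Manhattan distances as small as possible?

Manhattan distance separates: Σwᵢ(|x−xᵢ|+|y−yᵢ|) = Σwᵢ|x−xᵢ| + Σwᵢ|y−yᵢ|, so x and y are optimised independently as 1-D weighted medians.
Total weight W = 515; half = 257.5.
x-coordinate, sorted with cumulative weight:
  x=1 (Q, w=90) cum 90
  x=5 (P, w=100) cum 190
  x=13 (S, w=200) cum 390  ← median
  x=17 (R, w=125) cum 515
⇒ x* = 13
y-coordinate, sorted with cumulative weight:
  y=13 (S, w=200) cum 200
  y=21 (P, w=100) cum 300  ← median
  y=21 (Q, w=90) cum 390
  y=22 (R, w=125) cum 515
⇒ y* = 21

(13, 21)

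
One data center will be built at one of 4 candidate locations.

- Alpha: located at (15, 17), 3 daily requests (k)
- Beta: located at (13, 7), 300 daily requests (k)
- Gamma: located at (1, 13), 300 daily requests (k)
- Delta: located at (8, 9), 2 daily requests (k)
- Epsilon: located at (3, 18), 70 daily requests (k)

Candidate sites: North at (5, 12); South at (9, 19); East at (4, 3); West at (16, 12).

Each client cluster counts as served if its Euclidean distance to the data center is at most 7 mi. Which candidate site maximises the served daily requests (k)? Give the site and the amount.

North, covering 372

Coverage radius r = 7 mi; a point is covered iff (Δx)²+(Δy)² ≤ 7² = 49.
  North (5, 12): covers {Gamma, Delta, Epsilon} → 372
  South (9, 19): covers {Alpha, Epsilon} → 73
  East (4, 3): covers {none} → 0
  West (16, 12): covers {Alpha, Beta} → 303
Maximum coverage at North: 372 daily requests (k).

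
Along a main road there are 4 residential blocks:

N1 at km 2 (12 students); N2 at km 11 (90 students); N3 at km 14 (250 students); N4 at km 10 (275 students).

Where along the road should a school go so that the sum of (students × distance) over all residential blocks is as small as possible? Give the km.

For a sum of weighted absolute distances on a line, the optimum is the weighted median (not the mean). Total weight W = 627; half-weight = 313.5.
Sort by position and accumulate weight:
  km 2 (N1, w=12) → cum 12
  km 10 (N4, w=275) → cum 287
  km 11 (N2, w=90) → cum 377  ≥ 313.5 → median here
  km 14 (N3, w=250) → cum 627
Optimal location: km 11.

x = 11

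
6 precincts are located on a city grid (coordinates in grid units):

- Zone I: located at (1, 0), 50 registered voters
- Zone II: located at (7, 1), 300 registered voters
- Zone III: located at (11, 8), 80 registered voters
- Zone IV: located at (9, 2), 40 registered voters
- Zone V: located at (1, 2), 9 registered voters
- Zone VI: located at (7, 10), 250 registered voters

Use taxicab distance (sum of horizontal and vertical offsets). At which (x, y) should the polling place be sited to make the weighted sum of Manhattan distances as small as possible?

(7, 2)

Manhattan distance separates: Σwᵢ(|x−xᵢ|+|y−yᵢ|) = Σwᵢ|x−xᵢ| + Σwᵢ|y−yᵢ|, so x and y are optimised independently as 1-D weighted medians.
Total weight W = 729; half = 364.5.
x-coordinate, sorted with cumulative weight:
  x=1 (Zone I, w=50) cum 50
  x=1 (Zone V, w=9) cum 59
  x=7 (Zone II, w=300) cum 359
  x=7 (Zone VI, w=250) cum 609  ← median
  x=9 (Zone IV, w=40) cum 649
  x=11 (Zone III, w=80) cum 729
⇒ x* = 7
y-coordinate, sorted with cumulative weight:
  y=0 (Zone I, w=50) cum 50
  y=1 (Zone II, w=300) cum 350
  y=2 (Zone IV, w=40) cum 390  ← median
  y=2 (Zone V, w=9) cum 399
  y=8 (Zone III, w=80) cum 479
  y=10 (Zone VI, w=250) cum 729
⇒ y* = 2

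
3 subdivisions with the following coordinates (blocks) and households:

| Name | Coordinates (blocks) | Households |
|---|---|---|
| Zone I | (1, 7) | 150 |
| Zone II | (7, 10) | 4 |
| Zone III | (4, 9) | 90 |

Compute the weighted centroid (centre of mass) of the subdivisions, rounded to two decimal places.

The minimiser of Σwᵢ‖p−pᵢ‖² is the weighted centroid p* = (Σwᵢpᵢ)/(Σwᵢ).
Σwᵢ = 244.
Σwᵢxᵢ = 150·1 + 4·7 + 90·4 = 538.
Σwᵢyᵢ = 150·7 + 4·10 + 90·9 = 1900.
x* = 538/244 = 2.20, y* = 1900/244 = 7.79.

(2.20, 7.79)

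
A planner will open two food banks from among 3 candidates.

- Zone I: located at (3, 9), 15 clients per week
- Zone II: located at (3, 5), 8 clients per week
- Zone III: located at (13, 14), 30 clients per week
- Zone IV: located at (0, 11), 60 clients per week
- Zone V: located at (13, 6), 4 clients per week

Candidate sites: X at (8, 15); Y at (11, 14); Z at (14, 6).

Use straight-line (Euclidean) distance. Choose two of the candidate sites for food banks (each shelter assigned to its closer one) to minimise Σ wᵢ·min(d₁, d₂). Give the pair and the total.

Evaluate every pair (each demand assigned to the nearer of the two):
  {X, Y}: total = 836.2
  {X, Z}: total = 899.1
  {Y, Z}: total = 978.0
Best pair: {X, Y} with total 836.2.

{X, Y}, total 836.2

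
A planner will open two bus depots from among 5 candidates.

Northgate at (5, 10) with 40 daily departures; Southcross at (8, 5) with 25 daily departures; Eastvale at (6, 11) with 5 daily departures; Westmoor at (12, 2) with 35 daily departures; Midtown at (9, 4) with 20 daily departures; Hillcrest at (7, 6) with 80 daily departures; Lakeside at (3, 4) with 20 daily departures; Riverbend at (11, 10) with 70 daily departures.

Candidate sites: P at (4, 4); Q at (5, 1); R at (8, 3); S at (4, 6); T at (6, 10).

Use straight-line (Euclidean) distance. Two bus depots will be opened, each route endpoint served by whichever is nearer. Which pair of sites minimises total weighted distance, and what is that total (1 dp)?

{R, T}, total 972.6

Evaluate every pair (each demand assigned to the nearer of the two):
  {R, T}: total = 972.6
  {P, T}: total = 1195.1
  {S, T}: total = 1203.6
  {R, S}: total = 1232.3
  {Q, T}: total = 1269.4
  {P, R}: total = 1308.4
  {Q, R}: total = 1426.7
  {Q, S}: total = 1491.5
  {P, S}: total = 1507.9
  {P, Q}: total = 1684.1
Best pair: {R, T} with total 972.6.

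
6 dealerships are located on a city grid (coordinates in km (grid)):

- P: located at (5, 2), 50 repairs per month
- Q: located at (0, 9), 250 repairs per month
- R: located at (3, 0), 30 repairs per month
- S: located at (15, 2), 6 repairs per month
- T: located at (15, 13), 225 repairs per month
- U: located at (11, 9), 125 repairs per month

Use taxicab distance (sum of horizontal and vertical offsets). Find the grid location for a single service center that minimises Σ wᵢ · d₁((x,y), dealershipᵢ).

Manhattan distance separates: Σwᵢ(|x−xᵢ|+|y−yᵢ|) = Σwᵢ|x−xᵢ| + Σwᵢ|y−yᵢ|, so x and y are optimised independently as 1-D weighted medians.
Total weight W = 686; half = 343.
x-coordinate, sorted with cumulative weight:
  x=0 (Q, w=250) cum 250
  x=3 (R, w=30) cum 280
  x=5 (P, w=50) cum 330
  x=11 (U, w=125) cum 455  ← median
  x=15 (S, w=6) cum 461
  x=15 (T, w=225) cum 686
⇒ x* = 11
y-coordinate, sorted with cumulative weight:
  y=0 (R, w=30) cum 30
  y=2 (P, w=50) cum 80
  y=2 (S, w=6) cum 86
  y=9 (Q, w=250) cum 336
  y=9 (U, w=125) cum 461  ← median
  y=13 (T, w=225) cum 686
⇒ y* = 9

(11, 9)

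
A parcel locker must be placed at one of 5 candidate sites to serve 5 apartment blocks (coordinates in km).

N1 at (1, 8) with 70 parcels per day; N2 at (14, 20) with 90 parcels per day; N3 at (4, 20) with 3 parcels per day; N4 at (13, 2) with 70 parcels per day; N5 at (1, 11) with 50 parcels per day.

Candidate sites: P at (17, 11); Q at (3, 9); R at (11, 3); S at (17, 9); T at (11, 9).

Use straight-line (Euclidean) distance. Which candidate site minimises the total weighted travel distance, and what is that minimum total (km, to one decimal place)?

Total weighted distance at each candidate:
  P (17, 11): total = 3530.2
  Q (3, 9): total = 2585.6
  R (11, 3): total = 3188.3
  S (17, 9): total = 3570.0
  T (11, 9): total = 2788.3
Minimum is at Q with total 2585.6 km.

Q, total 2585.6 km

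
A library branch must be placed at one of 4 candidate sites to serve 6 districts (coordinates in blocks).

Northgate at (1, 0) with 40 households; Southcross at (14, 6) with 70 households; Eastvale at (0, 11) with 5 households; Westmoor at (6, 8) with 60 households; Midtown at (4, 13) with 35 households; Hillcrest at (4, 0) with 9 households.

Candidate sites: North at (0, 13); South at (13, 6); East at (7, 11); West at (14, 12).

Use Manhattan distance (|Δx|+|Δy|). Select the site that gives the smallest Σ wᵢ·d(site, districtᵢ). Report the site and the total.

Total weighted distance at each candidate:
  North (0, 13): total = 2993
  South (13, 6): total = 2115
  East (7, 11): total = 2096
  West (14, 12): total = 2798
Minimum is at East with total 2096 blocks.

East, total 2096 blocks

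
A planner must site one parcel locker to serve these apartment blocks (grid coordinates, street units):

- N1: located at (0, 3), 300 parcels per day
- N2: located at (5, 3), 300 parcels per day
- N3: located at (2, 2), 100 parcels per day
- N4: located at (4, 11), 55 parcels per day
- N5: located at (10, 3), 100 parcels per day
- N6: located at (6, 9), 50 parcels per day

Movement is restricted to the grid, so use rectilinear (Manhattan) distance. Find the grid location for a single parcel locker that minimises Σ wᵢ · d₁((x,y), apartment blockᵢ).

Manhattan distance separates: Σwᵢ(|x−xᵢ|+|y−yᵢ|) = Σwᵢ|x−xᵢ| + Σwᵢ|y−yᵢ|, so x and y are optimised independently as 1-D weighted medians.
Total weight W = 905; half = 452.5.
x-coordinate, sorted with cumulative weight:
  x=0 (N1, w=300) cum 300
  x=2 (N3, w=100) cum 400
  x=4 (N4, w=55) cum 455  ← median
  x=5 (N2, w=300) cum 755
  x=6 (N6, w=50) cum 805
  x=10 (N5, w=100) cum 905
⇒ x* = 4
y-coordinate, sorted with cumulative weight:
  y=2 (N3, w=100) cum 100
  y=3 (N1, w=300) cum 400
  y=3 (N2, w=300) cum 700  ← median
  y=3 (N5, w=100) cum 800
  y=9 (N6, w=50) cum 850
  y=11 (N4, w=55) cum 905
⇒ y* = 3

(4, 3)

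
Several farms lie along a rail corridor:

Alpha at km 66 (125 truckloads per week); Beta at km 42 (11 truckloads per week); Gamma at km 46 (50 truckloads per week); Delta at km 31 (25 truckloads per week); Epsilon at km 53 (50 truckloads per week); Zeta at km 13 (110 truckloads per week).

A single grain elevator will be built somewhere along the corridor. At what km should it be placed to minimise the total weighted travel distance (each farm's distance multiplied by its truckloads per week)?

For a sum of weighted absolute distances on a line, the optimum is the weighted median (not the mean). Total weight W = 371; half-weight = 185.5.
Sort by position and accumulate weight:
  km 13 (Zeta, w=110) → cum 110
  km 31 (Delta, w=25) → cum 135
  km 42 (Beta, w=11) → cum 146
  km 46 (Gamma, w=50) → cum 196  ≥ 185.5 → median here
  km 53 (Epsilon, w=50) → cum 246
  km 66 (Alpha, w=125) → cum 371
Optimal location: km 46.

x = 46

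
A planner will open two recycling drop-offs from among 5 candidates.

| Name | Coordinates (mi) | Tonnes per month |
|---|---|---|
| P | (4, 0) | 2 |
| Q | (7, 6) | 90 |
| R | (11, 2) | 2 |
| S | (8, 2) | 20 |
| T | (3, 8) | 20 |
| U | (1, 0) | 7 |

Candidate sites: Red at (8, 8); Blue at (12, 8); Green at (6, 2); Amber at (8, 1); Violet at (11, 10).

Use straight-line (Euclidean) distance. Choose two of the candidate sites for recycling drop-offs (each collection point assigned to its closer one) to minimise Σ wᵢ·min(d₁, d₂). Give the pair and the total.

{Red, Amber}, total 385.3

Evaluate every pair (each demand assigned to the nearer of the two):
  {Red, Amber}: total = 385.3
  {Red, Green}: total = 394.6
  {Red, Blue}: total = 525.7
  {Red, Violet}: total = 527.0
  {Green, Amber}: total = 574.9
  {Blue, Green}: total = 598.6
  {Green, Violet}: total = 598.6
  {Amber, Violet}: total = 707.9
  {Blue, Amber}: total = 715.0
  {Blue, Violet}: total = 923.8
Best pair: {Red, Amber} with total 385.3.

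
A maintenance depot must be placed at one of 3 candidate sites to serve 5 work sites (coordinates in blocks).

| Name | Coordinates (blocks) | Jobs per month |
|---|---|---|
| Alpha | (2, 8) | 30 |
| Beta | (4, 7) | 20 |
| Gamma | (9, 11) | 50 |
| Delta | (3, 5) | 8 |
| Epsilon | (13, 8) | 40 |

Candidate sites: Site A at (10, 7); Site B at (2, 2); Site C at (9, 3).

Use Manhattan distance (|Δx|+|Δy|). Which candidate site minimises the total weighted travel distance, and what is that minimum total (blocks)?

Site A, total 872 blocks

Total weighted distance at each candidate:
  Site A (10, 7): total = 872
  Site B (2, 2): total = 1832
  Site C (9, 3): total = 1364
Minimum is at Site A with total 872 blocks.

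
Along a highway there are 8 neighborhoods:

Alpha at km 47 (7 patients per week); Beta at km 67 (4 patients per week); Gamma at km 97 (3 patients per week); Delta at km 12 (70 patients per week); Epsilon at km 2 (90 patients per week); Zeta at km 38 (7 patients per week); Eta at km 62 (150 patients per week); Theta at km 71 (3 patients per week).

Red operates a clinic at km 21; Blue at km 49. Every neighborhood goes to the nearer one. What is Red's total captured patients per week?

160

The indifferent point is the midpoint (21+49)/2 = 35; neighborhoods left of it (closer to Red at 21) go to Red, those right go to Blue.
  Epsilon at 2 (w=90) → Red
  Delta at 12 (w=70) → Red
  Zeta at 38 (w=7) → Blue
  Alpha at 47 (w=7) → Blue
  Eta at 62 (w=150) → Blue
  Beta at 67 (w=4) → Blue
  Theta at 71 (w=3) → Blue
  Gamma at 97 (w=3) → Blue
Red captures 160; Blue captures 174.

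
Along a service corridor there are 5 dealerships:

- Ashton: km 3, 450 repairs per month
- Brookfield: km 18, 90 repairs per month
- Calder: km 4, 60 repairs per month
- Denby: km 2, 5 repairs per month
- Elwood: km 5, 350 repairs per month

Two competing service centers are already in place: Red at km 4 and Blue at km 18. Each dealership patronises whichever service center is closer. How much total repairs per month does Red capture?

865

The indifferent point is the midpoint (4+18)/2 = 11; dealerships left of it (closer to Red at 4) go to Red, those right go to Blue.
  Denby at 2 (w=5) → Red
  Ashton at 3 (w=450) → Red
  Calder at 4 (w=60) → Red
  Elwood at 5 (w=350) → Red
  Brookfield at 18 (w=90) → Blue
Red captures 865; Blue captures 90.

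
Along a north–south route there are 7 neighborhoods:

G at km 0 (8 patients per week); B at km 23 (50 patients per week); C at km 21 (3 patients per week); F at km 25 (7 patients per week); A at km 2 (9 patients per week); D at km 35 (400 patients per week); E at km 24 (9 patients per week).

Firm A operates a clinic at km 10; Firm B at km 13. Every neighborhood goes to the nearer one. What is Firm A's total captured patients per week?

The indifferent point is the midpoint (10+13)/2 = 11.5; neighborhoods left of it (closer to Firm A at 10) go to Firm A, those right go to Firm B.
  G at 0 (w=8) → Firm A
  A at 2 (w=9) → Firm A
  C at 21 (w=3) → Firm B
  B at 23 (w=50) → Firm B
  E at 24 (w=9) → Firm B
  F at 25 (w=7) → Firm B
  D at 35 (w=400) → Firm B
Firm A captures 17; Firm B captures 469.

17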